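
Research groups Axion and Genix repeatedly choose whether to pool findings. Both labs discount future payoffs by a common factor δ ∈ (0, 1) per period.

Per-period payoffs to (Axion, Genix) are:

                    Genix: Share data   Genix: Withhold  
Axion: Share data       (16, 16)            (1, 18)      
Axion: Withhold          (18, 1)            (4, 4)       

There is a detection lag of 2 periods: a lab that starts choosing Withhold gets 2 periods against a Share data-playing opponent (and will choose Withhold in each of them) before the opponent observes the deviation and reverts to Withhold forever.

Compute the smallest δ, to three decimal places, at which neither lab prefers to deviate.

A deviator earns 18 for 2 periods, then 4 forever; cooperating earns 16 forever. Multiplying the IC by (1−δ):
16 ≥ 18(1−δ^2) + 4δ^2, so 14·δ^2 ≥ 2 and δ^2 ≥ 1/7.
δ ≥ (1/7)^(1/2) ≈ 0.378.

0.378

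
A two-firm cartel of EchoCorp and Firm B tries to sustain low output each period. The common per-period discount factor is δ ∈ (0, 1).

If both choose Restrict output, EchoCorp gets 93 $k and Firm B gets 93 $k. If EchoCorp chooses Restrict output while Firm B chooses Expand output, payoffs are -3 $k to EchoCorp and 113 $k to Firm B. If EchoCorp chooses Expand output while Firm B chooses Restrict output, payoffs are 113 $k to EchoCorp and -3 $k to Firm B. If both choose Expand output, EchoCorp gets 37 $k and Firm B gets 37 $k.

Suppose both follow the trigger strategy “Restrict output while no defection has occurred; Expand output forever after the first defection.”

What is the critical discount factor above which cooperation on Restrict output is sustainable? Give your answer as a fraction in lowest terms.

5/19

Cooperation forever yields 93 each period: 93/(1−δ).
Deviating yields 113 once, then 37 forever: 113 + 37δ/(1−δ).
No profitable deviation requires 93/(1−δ) ≥ 113 + 37δ/(1−δ).
Multiplying by (1−δ): 93 ≥ 113(1−δ) + 37δ = 113 − 76δ.
So 76δ ≥ 20, i.e. δ ≥ 20/76 = 5/19.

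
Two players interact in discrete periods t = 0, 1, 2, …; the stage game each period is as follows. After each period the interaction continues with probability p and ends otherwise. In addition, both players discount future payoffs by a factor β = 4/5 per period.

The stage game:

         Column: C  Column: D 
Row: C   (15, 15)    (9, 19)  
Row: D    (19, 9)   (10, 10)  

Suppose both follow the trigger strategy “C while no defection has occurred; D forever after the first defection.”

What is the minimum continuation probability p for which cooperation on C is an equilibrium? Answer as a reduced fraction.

5/9

With continuation probability p and discount β, the effective per-period discount factor is βp.
Grim-trigger IC: βp ≥ (19−15)/(19−10) = 4/9.
So p ≥ (4/9)/(4/5) = 5/9.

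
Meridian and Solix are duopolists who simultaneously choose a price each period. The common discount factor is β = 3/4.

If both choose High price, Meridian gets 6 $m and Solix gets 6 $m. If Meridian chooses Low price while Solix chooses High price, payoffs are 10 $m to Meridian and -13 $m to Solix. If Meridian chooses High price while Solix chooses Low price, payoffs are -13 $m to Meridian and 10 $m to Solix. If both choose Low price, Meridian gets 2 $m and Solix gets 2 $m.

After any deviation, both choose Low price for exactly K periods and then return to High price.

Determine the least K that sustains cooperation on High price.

No profitable deviation requires (6−2)(β+…+β^K) ≥ 10−6, i.e. β+…+β^K ≥ 1 ≈ 1.0000.
With β = 3/4, the partial sums are K=1: 0.7500, K=2: 1.3125.
K = 2 is the first length at which the sum reaches 1.0000.

2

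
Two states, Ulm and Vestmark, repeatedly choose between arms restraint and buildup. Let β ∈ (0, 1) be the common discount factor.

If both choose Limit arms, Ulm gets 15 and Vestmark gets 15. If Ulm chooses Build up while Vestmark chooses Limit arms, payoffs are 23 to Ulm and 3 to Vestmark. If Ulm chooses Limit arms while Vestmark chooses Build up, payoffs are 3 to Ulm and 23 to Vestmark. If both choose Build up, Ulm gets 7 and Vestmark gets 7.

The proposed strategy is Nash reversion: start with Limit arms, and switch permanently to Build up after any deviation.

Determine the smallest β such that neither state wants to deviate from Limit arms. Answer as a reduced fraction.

Cooperation forever yields 15 each period: 15/(1−β).
Deviating yields 23 once, then 7 forever: 23 + 7β/(1−β).
No profitable deviation requires 15/(1−β) ≥ 23 + 7β/(1−β).
Multiplying by (1−β): 15 ≥ 23(1−β) + 7β = 23 − 16β.
So 16β ≥ 8, i.e. β ≥ 8/16 = 1/2.

1/2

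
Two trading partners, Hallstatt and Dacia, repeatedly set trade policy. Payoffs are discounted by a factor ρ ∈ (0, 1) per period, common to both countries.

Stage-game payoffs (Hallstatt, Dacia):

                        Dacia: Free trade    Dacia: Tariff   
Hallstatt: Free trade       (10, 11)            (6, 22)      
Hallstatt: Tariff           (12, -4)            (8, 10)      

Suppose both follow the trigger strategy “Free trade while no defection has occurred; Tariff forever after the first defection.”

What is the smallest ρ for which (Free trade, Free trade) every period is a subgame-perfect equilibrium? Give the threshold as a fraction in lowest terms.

11/12

For Hallstatt: deviation gain 12−10 = 2, per-period punishment loss 10−8 = 2. IC gives ρ ≥ 2/4 = 1/2.
For Dacia: gain 11, loss 1 per period, so ρ ≥ 11/12.
The tighter constraint is Dacia's, so cooperation needs ρ ≥ 11/12.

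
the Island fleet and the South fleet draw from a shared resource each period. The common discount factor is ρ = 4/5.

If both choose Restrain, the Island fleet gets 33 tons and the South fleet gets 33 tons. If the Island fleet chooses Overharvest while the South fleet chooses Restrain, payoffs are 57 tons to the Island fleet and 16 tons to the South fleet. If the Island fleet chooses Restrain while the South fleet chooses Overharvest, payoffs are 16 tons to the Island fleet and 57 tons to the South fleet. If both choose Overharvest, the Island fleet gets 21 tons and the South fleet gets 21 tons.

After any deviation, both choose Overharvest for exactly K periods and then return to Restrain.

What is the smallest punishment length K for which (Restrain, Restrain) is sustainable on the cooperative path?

4

Need Σ_{k=1}^{K} ρ^k ≥ (57−33)/(33−21) = 2.0000 at ρ = 4/5.
At K = 3 the sum is 1.9520 < 2.0000; at K = 4 it is 2.3616 ≥ 2.0000.
So the minimum punishment length is K = 4.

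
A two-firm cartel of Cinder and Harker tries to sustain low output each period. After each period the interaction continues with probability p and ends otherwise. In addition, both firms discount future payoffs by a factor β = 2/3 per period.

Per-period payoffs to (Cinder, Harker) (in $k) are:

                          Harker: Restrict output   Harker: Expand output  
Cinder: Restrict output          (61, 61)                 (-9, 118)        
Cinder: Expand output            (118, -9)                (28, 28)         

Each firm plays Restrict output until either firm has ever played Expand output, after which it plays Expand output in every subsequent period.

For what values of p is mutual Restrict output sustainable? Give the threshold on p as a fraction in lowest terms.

19/20

With continuation probability p and discount β, the effective per-period discount factor is βp.
Grim-trigger IC: βp ≥ (118−61)/(118−28) = 19/30.
So p ≥ (19/30)/(2/3) = 19/20.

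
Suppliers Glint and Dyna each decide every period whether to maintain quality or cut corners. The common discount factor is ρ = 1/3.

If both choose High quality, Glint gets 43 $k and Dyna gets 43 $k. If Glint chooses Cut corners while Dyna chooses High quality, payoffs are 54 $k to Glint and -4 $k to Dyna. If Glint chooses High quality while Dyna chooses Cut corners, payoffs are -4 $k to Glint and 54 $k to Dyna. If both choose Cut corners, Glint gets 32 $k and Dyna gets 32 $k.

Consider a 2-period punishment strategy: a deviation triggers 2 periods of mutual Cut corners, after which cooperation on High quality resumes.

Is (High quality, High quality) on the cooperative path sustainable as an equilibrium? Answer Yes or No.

No

IC: ρ+…+ρ^2 ≥ (54−43)/(43−32) = 1.
At ρ = 1/3: partial sum = 0.4444 < 1.0000. Cooperation not sustainable.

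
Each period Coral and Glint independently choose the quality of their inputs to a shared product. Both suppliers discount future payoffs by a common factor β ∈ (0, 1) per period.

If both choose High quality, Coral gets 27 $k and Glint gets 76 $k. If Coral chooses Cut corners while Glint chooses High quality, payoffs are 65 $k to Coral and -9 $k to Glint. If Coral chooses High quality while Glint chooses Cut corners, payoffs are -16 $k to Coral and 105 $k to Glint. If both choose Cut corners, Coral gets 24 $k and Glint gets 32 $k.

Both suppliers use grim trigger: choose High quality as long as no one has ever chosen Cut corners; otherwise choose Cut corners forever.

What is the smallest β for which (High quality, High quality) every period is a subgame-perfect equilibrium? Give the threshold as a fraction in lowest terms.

Coral's threshold: (65−27)/(65−24) = 38/41.
Glint's threshold: (105−76)/(105−32) = 29/73.
38/41 > 29/73, so Coral binds and β* = 38/41.

38/41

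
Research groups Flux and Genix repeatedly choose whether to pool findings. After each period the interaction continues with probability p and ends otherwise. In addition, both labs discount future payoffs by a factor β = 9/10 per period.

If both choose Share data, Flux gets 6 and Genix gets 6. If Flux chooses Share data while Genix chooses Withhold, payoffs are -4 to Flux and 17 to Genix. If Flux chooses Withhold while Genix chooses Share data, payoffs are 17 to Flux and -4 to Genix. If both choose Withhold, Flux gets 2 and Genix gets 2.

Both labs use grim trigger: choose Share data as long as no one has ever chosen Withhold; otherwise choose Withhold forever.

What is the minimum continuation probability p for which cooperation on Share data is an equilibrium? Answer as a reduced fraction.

22/27

Expected continuation weight on next period's payoff is β·p = 9/10·p, which plays the role of the discount factor.
Cooperation requires 9/10·p ≥ (17−6)/(17−2) = 11/15, hence p ≥ 22/27.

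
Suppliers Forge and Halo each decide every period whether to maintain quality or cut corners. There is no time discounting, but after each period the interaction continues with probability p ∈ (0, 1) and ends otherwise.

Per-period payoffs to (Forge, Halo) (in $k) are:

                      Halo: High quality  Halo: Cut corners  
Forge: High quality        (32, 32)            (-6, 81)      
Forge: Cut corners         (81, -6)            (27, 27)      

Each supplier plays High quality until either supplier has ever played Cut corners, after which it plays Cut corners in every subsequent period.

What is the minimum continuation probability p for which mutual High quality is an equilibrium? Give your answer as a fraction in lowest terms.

49/54

Expected cooperation value is 32 + p·32 + p²·32 + … = 32/(1−p); deviation gives 81 + p·27/(1−p).
32 ≥ 81(1−p) + 27p ⇒ 54p ≥ 49 ⇒ p ≥ 49/54.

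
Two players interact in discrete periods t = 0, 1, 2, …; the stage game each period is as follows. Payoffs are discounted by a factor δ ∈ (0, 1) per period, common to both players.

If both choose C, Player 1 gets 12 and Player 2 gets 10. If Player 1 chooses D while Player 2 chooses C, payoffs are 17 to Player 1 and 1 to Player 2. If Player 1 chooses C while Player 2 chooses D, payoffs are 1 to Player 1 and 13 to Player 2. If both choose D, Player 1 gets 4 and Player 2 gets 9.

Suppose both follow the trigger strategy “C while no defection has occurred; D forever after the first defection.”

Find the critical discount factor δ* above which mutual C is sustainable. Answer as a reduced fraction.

3/4

For Player 1: deviation gain 17−12 = 5, per-period punishment loss 12−4 = 8. IC gives δ ≥ 5/13.
For Player 2: gain 3, loss 1 per period, so δ ≥ 3/4.
The tighter constraint is Player 2's, so cooperation needs δ ≥ 3/4.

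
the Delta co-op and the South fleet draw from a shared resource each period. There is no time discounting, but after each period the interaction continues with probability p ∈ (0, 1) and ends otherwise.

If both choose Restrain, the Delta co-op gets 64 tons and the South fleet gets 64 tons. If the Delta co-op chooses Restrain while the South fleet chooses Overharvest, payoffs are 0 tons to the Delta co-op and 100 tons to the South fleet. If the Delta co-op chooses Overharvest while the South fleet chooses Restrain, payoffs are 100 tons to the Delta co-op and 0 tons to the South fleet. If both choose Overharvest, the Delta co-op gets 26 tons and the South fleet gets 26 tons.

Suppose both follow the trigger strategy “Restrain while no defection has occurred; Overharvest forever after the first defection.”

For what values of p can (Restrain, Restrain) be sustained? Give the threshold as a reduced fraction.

Expected cooperation value is 64 + p·64 + p²·64 + … = 64/(1−p); deviation gives 100 + p·26/(1−p).
64 ≥ 100(1−p) + 26p ⇒ 74p ≥ 36 ⇒ p ≥ 36/74 = 18/37.

18/37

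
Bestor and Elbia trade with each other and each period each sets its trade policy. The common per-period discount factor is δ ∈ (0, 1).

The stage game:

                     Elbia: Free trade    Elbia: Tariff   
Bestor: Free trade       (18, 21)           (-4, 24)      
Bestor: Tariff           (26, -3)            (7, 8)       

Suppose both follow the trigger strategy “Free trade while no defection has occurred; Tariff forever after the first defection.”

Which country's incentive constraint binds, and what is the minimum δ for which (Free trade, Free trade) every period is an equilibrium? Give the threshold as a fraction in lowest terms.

Bestor's threshold: (26−18)/(26−7) = 8/19.
Elbia's threshold: (24−21)/(24−8) = 3/16.
8/19 > 3/16, so Bestor binds and δ* = 8/19.

Bestor; δ ≥ 8/19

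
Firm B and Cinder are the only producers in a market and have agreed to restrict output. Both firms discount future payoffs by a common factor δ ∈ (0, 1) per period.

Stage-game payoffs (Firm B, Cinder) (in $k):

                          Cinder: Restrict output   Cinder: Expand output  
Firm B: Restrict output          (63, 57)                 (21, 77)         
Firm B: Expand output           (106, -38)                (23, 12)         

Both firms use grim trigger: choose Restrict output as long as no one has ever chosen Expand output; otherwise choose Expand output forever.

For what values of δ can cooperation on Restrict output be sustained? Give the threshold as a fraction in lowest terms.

43/83

For Firm B: deviation gain 106−63 = 43, per-period punishment loss 63−23 = 40. IC gives δ ≥ 43/83.
For Cinder: gain 20, loss 45 per period, so δ ≥ 20/65 = 4/13.
The tighter constraint is Firm B's, so cooperation needs δ ≥ 43/83.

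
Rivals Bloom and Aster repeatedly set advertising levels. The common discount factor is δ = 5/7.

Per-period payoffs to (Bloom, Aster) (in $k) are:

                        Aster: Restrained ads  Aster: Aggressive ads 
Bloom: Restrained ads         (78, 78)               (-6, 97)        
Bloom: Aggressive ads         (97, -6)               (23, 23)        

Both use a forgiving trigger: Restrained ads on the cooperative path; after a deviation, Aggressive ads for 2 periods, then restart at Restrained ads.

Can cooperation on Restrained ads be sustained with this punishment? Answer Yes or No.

Yes

Comparing payoff streams over the 3 periods until play realigns: cooperate → 78(1+δ+…+δ^2); deviate → 97 + 23(δ+…+δ^2).
Cooperation is sustained iff (78−23)(δ+…+δ^2) ≥ 97−78.
δ+…+δ^2 = 5/7·(1−(5/7)^2)/(1−5/7) = 1.2245, and (97−78)/(78−23) = 0.3455.
1.2245 ≥ 0.3455, so cooperation is sustainable.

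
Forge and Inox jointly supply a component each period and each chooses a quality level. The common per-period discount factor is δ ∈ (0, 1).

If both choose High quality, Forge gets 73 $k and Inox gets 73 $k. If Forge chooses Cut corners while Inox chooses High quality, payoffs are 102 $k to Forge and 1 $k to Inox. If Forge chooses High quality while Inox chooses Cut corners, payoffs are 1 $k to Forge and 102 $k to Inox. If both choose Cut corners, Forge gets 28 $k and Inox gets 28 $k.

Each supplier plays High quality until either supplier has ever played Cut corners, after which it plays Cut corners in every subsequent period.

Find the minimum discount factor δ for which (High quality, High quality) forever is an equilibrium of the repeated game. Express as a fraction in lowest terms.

29/74

One-period gain from deviating is 102 − 73 = 29. The loss is 73 − 28 = 45 in every subsequent period, with present value 45·δ/(1−δ).
Deviation is unprofitable when 45·δ/(1−δ) ≥ 29, i.e. δ/(1−δ) ≥ 29/45.
Equivalently δ ≥ 29/(29+45) = 29/74.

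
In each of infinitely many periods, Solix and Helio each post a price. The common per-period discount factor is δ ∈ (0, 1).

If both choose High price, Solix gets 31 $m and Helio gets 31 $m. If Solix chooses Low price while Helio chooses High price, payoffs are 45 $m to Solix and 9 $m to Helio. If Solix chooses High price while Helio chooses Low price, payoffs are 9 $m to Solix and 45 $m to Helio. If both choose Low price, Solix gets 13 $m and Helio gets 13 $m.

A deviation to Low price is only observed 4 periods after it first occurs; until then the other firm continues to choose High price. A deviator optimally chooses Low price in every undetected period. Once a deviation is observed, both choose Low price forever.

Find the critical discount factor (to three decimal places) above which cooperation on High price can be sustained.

0.813

Deviating for the 4 undetected periods gains 45−31 = 14 per period over cooperation, then loses 31−13 = 18 per period forever once punishment starts.
Gain: 14(1 + δ + … + δ^3); loss: 18·δ^4/(1−δ).
No profitable deviation ⇔ 14(1−δ^4) ≤ 18·δ^4, i.e. δ^4 ≥ 14/(14+18) = 7/16.
Hence δ ≥ (7/16)^(1/4) ≈ 0.813.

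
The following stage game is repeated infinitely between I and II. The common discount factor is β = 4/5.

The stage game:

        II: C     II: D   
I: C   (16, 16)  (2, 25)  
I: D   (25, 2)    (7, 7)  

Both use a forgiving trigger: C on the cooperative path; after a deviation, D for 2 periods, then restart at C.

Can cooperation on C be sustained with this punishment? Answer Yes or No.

Yes

Comparing payoff streams over the 3 periods until play realigns: cooperate → 16(1+β+…+β^2); deviate → 25 + 7(β+…+β^2).
Cooperation is sustained iff (16−7)(β+…+β^2) ≥ 25−16.
β+…+β^2 = 4/5·(1−(4/5)^2)/(1−4/5) = 1.4400, and (25−16)/(16−7) = 1.0000.
1.4400 ≥ 1.0000, so cooperation is sustainable.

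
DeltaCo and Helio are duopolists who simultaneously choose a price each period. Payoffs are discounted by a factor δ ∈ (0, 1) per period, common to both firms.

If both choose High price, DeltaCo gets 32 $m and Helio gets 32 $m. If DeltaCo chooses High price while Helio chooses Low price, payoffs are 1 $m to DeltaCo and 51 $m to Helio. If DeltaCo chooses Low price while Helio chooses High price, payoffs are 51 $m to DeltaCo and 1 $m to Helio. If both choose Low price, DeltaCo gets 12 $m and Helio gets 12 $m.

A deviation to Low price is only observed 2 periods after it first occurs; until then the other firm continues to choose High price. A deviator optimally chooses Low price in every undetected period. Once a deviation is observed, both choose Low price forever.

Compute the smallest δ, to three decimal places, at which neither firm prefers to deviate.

0.698

The best deviation is to choose Low price for all 2 undetected periods, earning 51 each, then 12 forever once detected.
Deviation value: 51(1−δ^2)/(1−δ) + 12δ^2/(1−δ); cooperation value: 32/(1−δ).
IC: 32 ≥ 51(1−δ^2) + 12δ^2 = 51 − 39δ^2.
So δ^2 ≥ 19/39, giving δ ≥ (19/39)^(1/2) ≈ 0.698.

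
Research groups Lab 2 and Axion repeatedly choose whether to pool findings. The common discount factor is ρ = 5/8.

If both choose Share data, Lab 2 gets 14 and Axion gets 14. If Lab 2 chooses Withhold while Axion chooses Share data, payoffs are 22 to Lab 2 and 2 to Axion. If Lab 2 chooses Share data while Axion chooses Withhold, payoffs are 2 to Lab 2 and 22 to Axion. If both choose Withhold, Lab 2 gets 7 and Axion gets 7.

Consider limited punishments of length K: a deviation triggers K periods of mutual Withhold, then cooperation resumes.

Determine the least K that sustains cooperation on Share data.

No profitable deviation requires (14−7)(ρ+…+ρ^K) ≥ 22−14, i.e. ρ+…+ρ^K ≥ 8/7 ≈ 1.1429.
With ρ = 5/8, the partial sums are K=1: 0.6250, K=2: 1.0156, K=3: 1.2598.
K = 3 is the first length at which the sum reaches 1.1429.

3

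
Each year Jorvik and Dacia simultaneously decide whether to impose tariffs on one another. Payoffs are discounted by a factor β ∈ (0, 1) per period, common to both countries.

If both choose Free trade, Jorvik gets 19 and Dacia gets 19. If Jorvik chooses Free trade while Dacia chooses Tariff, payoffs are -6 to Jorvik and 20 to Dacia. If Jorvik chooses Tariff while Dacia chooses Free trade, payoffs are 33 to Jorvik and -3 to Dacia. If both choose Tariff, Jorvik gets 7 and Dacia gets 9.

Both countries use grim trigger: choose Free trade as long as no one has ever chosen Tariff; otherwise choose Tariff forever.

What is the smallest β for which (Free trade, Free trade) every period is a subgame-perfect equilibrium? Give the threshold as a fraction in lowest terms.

For Jorvik: deviation gain 33−19 = 14, per-period punishment loss 19−7 = 12. IC gives β ≥ 14/26 = 7/13.
For Dacia: gain 1, loss 10 per period, so β ≥ 1/11.
The tighter constraint is Jorvik's, so cooperation needs β ≥ 7/13.

7/13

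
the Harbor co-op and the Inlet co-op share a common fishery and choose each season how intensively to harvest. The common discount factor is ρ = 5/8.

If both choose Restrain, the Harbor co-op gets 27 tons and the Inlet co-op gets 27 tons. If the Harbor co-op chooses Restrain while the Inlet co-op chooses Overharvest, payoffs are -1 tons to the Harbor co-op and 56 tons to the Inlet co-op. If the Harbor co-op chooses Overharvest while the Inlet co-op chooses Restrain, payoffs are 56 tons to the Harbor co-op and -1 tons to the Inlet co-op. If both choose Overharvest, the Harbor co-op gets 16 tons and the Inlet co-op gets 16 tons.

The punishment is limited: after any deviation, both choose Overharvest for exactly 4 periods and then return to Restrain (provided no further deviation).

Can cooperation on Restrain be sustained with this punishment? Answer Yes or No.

A one-shot deviation gives 56 now, then 16 for 4 periods, then back to 27.
Gain from deviating: (56−27) today; loss: (27−16) in each of the next 4 periods.
No-deviation condition: (27−16)(ρ+…+ρ^4) ≥ 56−27, i.e. ρ+…+ρ^4 ≥ 29/11.
At ρ = 5/8: ρ+…+ρ^4 = 1.4124 < 2.6364.
So cooperation is not sustainable.

No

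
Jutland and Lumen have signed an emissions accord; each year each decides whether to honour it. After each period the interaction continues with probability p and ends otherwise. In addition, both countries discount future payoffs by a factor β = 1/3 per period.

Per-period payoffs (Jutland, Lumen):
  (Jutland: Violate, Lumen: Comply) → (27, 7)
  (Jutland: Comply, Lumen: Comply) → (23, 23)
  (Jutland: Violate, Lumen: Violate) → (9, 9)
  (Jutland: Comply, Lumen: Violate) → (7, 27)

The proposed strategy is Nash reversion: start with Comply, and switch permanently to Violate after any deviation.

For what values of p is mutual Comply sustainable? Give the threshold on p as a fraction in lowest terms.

2/3

With continuation probability p and discount β, the effective per-period discount factor is βp.
Grim-trigger IC: βp ≥ (27−23)/(27−9) = 2/9.
So p ≥ (2/9)/(1/3) = 2/3.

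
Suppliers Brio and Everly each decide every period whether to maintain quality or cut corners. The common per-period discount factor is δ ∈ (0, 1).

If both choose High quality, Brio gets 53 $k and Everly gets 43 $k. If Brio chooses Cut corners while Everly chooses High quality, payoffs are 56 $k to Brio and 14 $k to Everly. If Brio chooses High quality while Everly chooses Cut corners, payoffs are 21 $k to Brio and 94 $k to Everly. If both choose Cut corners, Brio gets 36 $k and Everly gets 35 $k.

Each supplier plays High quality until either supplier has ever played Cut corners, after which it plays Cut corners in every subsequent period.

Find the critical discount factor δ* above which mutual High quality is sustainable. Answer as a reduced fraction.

51/59

Brio's threshold: (56−53)/(56−36) = 3/20.
Everly's threshold: (94−43)/(94−35) = 51/59.
3/20 < 51/59, so Everly binds and δ* = 51/59.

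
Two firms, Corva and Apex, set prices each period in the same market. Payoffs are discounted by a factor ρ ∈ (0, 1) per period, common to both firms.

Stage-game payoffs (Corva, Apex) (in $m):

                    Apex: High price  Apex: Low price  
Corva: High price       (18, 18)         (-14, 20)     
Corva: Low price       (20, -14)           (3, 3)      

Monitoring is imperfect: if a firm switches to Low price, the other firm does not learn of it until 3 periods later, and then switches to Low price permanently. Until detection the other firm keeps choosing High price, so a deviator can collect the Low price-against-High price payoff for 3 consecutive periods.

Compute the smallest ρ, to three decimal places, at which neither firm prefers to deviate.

0.490

Deviating for the 3 undetected periods gains 20−18 = 2 per period over cooperation, then loses 18−3 = 15 per period forever once punishment starts.
Gain: 2(1 + ρ + … + ρ^2); loss: 15·ρ^3/(1−ρ).
No profitable deviation ⇔ 2(1−ρ^3) ≤ 15·ρ^3, i.e. ρ^3 ≥ 2/(2+15) = 2/17.
Hence ρ ≥ (2/17)^(1/3) ≈ 0.490.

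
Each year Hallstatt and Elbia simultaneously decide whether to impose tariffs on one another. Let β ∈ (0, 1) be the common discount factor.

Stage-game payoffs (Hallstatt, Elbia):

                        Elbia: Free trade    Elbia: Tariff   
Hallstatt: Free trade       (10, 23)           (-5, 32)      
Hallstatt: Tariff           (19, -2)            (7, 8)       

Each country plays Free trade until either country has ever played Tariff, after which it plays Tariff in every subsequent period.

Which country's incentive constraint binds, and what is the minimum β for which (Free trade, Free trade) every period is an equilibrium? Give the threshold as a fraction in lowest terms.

For Hallstatt: deviation gain 19−10 = 9, per-period punishment loss 10−7 = 3. IC gives β ≥ 9/12 = 3/4.
For Elbia: gain 9, loss 15 per period, so β ≥ 9/24 = 3/8.
The tighter constraint is Hallstatt's, so cooperation needs β ≥ 3/4.

Hallstatt; β ≥ 3/4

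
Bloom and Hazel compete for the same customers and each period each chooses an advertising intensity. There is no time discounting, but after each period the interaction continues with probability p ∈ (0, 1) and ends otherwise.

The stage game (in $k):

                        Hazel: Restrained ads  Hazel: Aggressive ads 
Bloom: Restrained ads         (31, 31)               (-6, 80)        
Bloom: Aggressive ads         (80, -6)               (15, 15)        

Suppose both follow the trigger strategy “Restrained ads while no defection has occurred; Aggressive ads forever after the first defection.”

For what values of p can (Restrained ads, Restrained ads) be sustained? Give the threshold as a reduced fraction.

49/65

Expected cooperation value is 31 + p·31 + p²·31 + … = 31/(1−p); deviation gives 80 + p·15/(1−p).
31 ≥ 80(1−p) + 15p ⇒ 65p ≥ 49 ⇒ p ≥ 49/65.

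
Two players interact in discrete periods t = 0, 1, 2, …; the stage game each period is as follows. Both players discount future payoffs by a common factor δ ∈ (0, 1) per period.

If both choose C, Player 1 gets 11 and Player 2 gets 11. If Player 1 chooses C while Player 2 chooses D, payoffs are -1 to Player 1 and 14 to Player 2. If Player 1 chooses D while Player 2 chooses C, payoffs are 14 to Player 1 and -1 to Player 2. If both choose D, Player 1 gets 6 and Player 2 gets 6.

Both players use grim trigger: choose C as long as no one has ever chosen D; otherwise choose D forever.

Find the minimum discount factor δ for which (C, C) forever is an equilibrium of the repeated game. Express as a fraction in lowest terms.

11/(1−δ) ≥ 14 + 6δ/(1−δ)
11 ≥ 14 − 8δ
δ ≥ 3/8.

3/8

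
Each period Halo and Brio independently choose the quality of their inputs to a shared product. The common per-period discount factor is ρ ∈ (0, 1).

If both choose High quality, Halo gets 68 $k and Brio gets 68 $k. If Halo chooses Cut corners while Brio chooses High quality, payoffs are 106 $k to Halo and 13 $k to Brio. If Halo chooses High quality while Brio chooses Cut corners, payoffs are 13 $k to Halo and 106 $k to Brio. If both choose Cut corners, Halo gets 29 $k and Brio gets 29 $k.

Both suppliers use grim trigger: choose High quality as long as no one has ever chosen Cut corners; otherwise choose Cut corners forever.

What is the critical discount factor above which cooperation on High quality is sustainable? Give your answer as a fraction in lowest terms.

38/77

One-period gain from deviating is 106 − 68 = 38. The loss is 68 − 29 = 39 in every subsequent period, with present value 39·ρ/(1−ρ).
Deviation is unprofitable when 39·ρ/(1−ρ) ≥ 38, i.e. ρ/(1−ρ) ≥ 38/39.
Equivalently ρ ≥ 38/(38+39) = 38/77.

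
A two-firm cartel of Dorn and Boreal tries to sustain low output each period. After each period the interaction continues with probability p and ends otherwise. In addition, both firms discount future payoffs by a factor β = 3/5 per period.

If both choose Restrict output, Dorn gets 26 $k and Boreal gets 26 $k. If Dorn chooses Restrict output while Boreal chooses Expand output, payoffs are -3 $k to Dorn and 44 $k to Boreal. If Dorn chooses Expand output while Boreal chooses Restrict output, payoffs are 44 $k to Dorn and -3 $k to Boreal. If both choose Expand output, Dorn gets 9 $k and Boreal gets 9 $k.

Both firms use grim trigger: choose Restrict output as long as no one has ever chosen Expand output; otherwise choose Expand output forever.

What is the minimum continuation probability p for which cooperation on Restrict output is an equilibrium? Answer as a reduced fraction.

Expected continuation weight on next period's payoff is β·p = 3/5·p, which plays the role of the discount factor.
Cooperation requires 3/5·p ≥ (44−26)/(44−9) = 18/35, hence p ≥ 6/7.

6/7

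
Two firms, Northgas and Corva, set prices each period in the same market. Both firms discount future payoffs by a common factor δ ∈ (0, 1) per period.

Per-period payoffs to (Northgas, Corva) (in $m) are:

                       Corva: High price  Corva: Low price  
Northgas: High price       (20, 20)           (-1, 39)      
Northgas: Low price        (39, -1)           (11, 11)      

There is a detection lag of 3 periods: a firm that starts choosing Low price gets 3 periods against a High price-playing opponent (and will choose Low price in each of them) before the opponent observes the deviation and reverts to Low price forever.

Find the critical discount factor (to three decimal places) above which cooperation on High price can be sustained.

0.879

The best deviation is to choose Low price for all 3 undetected periods, earning 39 each, then 11 forever once detected.
Deviation value: 39(1−δ^3)/(1−δ) + 11δ^3/(1−δ); cooperation value: 20/(1−δ).
IC: 20 ≥ 39(1−δ^3) + 11δ^3 = 39 − 28δ^3.
So δ^3 ≥ 19/28, giving δ ≥ (19/28)^(1/3) ≈ 0.879.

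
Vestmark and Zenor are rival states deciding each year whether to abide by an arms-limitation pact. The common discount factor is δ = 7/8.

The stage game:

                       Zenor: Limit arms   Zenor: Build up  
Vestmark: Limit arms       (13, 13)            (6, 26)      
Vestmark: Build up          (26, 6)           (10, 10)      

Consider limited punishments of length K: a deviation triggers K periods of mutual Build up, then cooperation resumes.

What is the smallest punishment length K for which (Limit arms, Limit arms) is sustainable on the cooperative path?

8

No profitable deviation requires (13−10)(δ+…+δ^K) ≥ 26−13, i.e. δ+…+δ^K ≥ 13/3 ≈ 4.3333.
With δ = 7/8, the partial sums are K=1: 0.8750, K=2: 1.6406, …, K=6: 3.8584, K=7: 4.2511, K=8: 4.5947.
K = 8 is the first length at which the sum reaches 4.3333.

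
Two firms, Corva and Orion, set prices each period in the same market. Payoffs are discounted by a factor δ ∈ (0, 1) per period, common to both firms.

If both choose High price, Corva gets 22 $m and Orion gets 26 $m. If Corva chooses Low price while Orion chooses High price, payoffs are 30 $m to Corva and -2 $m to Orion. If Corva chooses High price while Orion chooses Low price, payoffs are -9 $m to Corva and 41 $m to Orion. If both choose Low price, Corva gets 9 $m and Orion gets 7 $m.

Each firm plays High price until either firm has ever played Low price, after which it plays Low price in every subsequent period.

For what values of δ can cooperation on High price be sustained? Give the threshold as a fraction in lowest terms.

Corva's threshold: (30−22)/(30−9) = 8/21.
Orion's threshold: (41−26)/(41−7) = 15/34.
8/21 < 15/34, so Orion binds and δ* = 15/34.

15/34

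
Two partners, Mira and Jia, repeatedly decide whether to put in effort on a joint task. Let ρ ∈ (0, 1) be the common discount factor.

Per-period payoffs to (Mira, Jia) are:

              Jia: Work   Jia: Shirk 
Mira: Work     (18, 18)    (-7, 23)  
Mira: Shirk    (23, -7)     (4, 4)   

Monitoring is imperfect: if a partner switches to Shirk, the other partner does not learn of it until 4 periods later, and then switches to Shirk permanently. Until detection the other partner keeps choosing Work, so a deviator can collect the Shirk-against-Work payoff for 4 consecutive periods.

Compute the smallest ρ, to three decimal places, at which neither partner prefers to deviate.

0.716

Deviating for the 4 undetected periods gains 23−18 = 5 per period over cooperation, then loses 18−4 = 14 per period forever once punishment starts.
Gain: 5(1 + ρ + … + ρ^3); loss: 14·ρ^4/(1−ρ).
No profitable deviation ⇔ 5(1−ρ^4) ≤ 14·ρ^4, i.e. ρ^4 ≥ 5/(5+14) = 5/19.
Hence ρ ≥ (5/19)^(1/4) ≈ 0.716.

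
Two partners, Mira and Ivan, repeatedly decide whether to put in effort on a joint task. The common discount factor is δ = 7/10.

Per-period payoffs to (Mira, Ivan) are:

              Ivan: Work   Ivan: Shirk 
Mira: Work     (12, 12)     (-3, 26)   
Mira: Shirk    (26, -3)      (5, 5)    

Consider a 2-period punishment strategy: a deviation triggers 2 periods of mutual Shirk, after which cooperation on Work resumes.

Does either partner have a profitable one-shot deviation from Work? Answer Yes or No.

Yes

A one-shot deviation gives 26 now, then 5 for 2 periods, then back to 12.
Gain from deviating: (26−12) today; loss: (12−5) in each of the next 2 periods.
No-deviation condition: (12−5)(δ+…+δ^2) ≥ 26−12, i.e. δ+…+δ^2 ≥ 2.
At δ = 7/10: δ+…+δ^2 = 1.1900 < 2.0000.
So cooperation is not sustainable.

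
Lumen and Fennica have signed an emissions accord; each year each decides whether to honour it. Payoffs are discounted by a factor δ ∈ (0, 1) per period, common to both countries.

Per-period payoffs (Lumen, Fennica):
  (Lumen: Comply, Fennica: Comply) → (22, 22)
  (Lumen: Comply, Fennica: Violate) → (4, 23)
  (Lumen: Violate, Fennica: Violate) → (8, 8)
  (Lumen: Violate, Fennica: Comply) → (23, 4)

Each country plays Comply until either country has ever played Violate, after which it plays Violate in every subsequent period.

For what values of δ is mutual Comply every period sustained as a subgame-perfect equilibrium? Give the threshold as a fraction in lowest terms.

22/(1−δ) ≥ 23 + 8δ/(1−δ)
22 ≥ 23 − 15δ
δ ≥ 1/15.

1/15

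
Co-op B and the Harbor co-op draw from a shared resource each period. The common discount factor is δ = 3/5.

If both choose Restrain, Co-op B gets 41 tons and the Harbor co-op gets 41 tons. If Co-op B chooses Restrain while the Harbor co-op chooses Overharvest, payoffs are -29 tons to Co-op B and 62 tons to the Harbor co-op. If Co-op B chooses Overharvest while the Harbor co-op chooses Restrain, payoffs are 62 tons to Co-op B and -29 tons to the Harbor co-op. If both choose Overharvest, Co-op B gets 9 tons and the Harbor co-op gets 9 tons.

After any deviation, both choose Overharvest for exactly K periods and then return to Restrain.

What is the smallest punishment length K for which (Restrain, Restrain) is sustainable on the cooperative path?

2

No profitable deviation requires (41−9)(δ+…+δ^K) ≥ 62−41, i.e. δ+…+δ^K ≥ 21/32 ≈ 0.6562.
With δ = 3/5, the partial sums are K=1: 0.6000, K=2: 0.9600.
K = 2 is the first length at which the sum reaches 0.6562.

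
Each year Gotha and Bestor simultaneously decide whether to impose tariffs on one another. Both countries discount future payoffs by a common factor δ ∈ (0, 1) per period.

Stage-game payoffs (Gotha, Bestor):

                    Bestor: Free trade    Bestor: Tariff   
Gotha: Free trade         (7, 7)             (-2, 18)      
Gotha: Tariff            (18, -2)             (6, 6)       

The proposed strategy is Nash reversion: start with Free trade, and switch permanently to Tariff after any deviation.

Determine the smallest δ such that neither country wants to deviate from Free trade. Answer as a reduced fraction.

Cooperation forever yields 7 each period: 7/(1−δ).
Deviating yields 18 once, then 6 forever: 18 + 6δ/(1−δ).
No profitable deviation requires 7/(1−δ) ≥ 18 + 6δ/(1−δ).
Multiplying by (1−δ): 7 ≥ 18(1−δ) + 6δ = 18 − 12δ.
So 12δ ≥ 11, i.e. δ ≥ 11/12.

11/12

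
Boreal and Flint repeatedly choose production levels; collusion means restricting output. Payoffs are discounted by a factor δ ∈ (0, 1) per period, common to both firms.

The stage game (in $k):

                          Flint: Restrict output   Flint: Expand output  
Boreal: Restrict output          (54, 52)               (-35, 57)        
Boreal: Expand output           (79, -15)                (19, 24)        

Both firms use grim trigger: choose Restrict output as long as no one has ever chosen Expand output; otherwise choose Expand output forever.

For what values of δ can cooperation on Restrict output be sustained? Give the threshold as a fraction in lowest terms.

Boreal's threshold: (79−54)/(79−19) = 5/12.
Flint's threshold: (57−52)/(57−24) = 5/33.
5/12 > 5/33, so Boreal binds and δ* = 5/12.

5/12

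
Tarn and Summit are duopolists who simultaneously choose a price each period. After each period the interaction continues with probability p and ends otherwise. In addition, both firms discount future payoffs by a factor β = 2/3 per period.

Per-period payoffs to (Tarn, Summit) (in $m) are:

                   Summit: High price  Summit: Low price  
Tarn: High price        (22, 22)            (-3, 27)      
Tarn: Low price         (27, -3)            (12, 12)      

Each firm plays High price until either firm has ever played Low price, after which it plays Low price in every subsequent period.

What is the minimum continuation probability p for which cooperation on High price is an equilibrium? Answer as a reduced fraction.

With continuation probability p and discount β, the effective per-period discount factor is βp.
Grim-trigger IC: βp ≥ (27−22)/(27−12) = 1/3.
So p ≥ (1/3)/(2/3) = 1/2.

1/2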